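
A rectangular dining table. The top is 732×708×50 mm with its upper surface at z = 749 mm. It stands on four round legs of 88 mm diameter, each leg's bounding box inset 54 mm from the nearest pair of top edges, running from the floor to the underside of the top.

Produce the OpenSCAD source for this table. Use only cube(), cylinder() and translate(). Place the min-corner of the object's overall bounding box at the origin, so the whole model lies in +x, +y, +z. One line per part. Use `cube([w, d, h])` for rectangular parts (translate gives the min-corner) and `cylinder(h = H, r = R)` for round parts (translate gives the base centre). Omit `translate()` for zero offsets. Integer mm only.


translate([0, 0, 699]) cube([732, 708, 50]);
translate([98, 98, 0]) cylinder(h = 699, r = 44);
translate([634, 98, 0]) cylinder(h = 699, r = 44);
translate([98, 610, 0]) cylinder(h = 699, r = 44);
translate([634, 610, 0]) cylinder(h = 699, r = 44);


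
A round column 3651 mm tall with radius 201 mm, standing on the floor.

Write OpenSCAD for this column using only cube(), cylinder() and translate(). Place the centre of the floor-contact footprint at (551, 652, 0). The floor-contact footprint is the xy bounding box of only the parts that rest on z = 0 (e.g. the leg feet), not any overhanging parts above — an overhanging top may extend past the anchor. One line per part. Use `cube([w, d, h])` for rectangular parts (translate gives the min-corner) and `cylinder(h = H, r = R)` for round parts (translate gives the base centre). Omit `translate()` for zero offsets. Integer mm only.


translate([551, 652, 0]) cylinder(h = 3651, r = 201);


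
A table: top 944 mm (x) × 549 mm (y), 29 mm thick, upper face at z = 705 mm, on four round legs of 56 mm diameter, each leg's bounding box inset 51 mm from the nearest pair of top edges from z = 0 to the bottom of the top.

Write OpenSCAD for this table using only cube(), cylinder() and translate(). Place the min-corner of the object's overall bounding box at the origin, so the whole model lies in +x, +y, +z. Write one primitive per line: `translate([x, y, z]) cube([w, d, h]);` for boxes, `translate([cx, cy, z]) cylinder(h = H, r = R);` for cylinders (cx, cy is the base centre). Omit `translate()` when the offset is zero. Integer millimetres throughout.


// leg_h = 705 - 29 = 676
translate([0, 0, 676]) cube([944, 549, 29]);
translate([79, 79, 0]) cylinder(h = 676, r = 28);
translate([865, 79, 0]) cylinder(h = 676, r = 28);
translate([79, 470, 0]) cylinder(h = 676, r = 28);
translate([865, 470, 0]) cylinder(h = 676, r = 28);


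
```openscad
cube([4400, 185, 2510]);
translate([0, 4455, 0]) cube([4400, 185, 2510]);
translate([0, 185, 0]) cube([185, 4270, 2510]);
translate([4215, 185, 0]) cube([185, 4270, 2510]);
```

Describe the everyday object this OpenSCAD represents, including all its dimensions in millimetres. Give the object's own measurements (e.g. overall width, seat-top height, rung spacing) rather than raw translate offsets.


The wall frame of a small rectangular building: four walls, each 2510 mm tall and 185 mm thick, enclosing a footprint 4400 mm (x) by 4640 mm (y) outside-to-outside, with no floor or roof. The front and back walls (the −y and +y sides) span the full width; the two side walls fit between them.


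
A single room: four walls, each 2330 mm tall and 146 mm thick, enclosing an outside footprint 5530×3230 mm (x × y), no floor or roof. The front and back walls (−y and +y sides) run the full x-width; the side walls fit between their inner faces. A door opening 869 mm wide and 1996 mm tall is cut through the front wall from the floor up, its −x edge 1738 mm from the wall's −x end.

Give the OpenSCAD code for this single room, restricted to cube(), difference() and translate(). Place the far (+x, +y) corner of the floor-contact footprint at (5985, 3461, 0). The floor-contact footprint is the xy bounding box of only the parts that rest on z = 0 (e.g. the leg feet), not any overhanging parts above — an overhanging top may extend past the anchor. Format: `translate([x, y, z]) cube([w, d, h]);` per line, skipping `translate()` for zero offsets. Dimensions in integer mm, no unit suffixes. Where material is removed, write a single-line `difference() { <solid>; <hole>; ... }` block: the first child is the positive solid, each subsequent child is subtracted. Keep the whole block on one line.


difference() { translate([455, 231, 0]) cube([5530, 146, 2330]); translate([2193, 231, 0]) cube([869, 146, 1996]); }
translate([455, 3315, 0]) cube([5530, 146, 2330]);
translate([455, 377, 0]) cube([146, 2938, 2330]);
translate([5839, 377, 0]) cube([146, 2938, 2330]);


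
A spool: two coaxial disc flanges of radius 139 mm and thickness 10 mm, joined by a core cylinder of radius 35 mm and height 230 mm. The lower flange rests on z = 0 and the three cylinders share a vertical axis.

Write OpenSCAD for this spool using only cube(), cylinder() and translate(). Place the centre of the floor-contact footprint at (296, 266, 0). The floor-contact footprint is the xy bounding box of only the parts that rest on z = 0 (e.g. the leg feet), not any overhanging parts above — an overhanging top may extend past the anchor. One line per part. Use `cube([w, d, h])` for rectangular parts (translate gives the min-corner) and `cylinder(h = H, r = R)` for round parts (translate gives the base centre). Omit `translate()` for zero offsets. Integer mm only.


translate([296, 266, 0]) cylinder(h = 10, r = 139);
translate([296, 266, 10]) cylinder(h = 230, r = 35);
translate([296, 266, 240]) cylinder(h = 10, r = 139);


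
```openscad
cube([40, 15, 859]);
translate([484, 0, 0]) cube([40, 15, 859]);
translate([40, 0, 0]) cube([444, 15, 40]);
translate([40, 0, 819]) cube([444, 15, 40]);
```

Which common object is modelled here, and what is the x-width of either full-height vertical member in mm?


A picture frame. The border width is 40 mm.

Four thin pieces enclosing a rectangular opening — a picture frame. The two full-height stiles are 859 mm tall; the top rail sits at z = 819 and is 40 mm tall, so the border above the opening is 859 − 819 = 40 mm, matching the stile x-width.


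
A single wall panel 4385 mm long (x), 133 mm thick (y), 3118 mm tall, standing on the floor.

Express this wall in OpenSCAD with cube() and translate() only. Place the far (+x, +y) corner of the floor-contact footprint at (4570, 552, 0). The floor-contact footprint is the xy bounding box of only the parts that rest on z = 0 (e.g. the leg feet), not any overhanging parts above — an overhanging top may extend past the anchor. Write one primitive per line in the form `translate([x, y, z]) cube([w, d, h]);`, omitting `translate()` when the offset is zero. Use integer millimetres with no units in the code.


translate([185, 419, 0]) cube([4385, 133, 3118]);


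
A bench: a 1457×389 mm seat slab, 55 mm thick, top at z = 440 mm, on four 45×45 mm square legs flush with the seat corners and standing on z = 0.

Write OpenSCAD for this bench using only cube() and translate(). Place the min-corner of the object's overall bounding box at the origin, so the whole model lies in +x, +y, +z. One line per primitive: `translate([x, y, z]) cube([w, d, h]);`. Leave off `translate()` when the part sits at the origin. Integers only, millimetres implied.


translate([0, 0, 385]) cube([1457, 389, 55]);
cube([45, 45, 385]);
translate([0, 344, 0]) cube([45, 45, 385]);
translate([1412, 0, 0]) cube([45, 45, 385]);
translate([1412, 344, 0]) cube([45, 45, 385]);


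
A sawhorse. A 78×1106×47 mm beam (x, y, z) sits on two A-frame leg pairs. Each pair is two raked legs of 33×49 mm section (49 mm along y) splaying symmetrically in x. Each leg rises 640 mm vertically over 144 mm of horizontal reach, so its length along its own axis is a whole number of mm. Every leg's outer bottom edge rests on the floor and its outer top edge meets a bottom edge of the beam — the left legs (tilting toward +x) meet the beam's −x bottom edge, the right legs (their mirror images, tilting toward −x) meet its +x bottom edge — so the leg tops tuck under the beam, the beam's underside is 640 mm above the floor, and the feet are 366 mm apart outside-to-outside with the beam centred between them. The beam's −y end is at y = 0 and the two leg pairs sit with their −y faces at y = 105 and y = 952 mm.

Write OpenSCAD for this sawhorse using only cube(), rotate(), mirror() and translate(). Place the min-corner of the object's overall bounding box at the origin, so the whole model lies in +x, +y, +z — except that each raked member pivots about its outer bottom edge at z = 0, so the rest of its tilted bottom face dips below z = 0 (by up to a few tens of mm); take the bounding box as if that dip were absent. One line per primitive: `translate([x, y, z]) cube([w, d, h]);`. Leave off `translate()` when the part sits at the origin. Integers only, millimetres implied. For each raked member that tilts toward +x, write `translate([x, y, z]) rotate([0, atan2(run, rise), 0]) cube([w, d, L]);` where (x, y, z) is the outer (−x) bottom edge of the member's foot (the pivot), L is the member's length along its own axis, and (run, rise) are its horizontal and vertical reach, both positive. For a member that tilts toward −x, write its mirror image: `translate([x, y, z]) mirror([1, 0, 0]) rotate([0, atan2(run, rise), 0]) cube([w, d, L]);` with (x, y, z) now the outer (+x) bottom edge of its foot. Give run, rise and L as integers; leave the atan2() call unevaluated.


translate([144, 0, 640]) cube([78, 1106, 47]);
translate([0, 105, 0]) rotate([0, atan2(144, 640), 0]) cube([33, 49, 656]);
translate([366, 105, 0]) mirror([1, 0, 0]) rotate([0, atan2(144, 640), 0]) cube([33, 49, 656]);
translate([0, 952, 0]) rotate([0, atan2(144, 640), 0]) cube([33, 49, 656]);
translate([366, 952, 0]) mirror([1, 0, 0]) rotate([0, atan2(144, 640), 0]) cube([33, 49, 656]);


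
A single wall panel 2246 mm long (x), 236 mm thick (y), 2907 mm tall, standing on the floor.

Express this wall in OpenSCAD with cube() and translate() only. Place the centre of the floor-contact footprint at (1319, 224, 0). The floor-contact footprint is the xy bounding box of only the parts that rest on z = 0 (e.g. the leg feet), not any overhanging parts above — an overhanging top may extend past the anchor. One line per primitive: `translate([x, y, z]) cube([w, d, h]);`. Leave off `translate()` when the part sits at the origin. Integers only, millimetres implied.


translate([196, 106, 0]) cube([2246, 236, 2907]);


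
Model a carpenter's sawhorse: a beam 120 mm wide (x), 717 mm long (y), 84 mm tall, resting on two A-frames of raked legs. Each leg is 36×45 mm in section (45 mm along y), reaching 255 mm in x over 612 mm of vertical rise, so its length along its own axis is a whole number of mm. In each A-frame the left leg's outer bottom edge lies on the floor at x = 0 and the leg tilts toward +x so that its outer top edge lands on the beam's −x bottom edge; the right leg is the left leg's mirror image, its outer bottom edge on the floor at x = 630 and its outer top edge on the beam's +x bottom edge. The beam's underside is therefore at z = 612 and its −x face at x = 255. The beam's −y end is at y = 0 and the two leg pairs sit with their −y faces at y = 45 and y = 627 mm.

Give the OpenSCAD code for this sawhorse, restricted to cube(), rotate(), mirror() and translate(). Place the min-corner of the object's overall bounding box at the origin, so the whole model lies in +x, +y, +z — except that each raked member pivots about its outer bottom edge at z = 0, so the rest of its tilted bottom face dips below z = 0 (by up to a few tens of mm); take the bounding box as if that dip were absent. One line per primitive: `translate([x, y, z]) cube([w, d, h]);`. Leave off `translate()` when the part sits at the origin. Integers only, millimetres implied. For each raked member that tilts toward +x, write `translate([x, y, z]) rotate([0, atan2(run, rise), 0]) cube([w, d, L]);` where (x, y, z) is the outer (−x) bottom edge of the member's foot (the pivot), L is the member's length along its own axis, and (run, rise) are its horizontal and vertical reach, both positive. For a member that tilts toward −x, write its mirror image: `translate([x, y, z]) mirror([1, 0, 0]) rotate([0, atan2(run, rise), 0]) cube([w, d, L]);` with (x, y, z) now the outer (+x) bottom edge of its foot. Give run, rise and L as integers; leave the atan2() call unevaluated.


translate([255, 0, 612]) cube([120, 717, 84]);
translate([0, 45, 0]) rotate([0, atan2(255, 612), 0]) cube([36, 45, 663]);
translate([630, 45, 0]) mirror([1, 0, 0]) rotate([0, atan2(255, 612), 0]) cube([36, 45, 663]);
translate([0, 627, 0]) rotate([0, atan2(255, 612), 0]) cube([36, 45, 663]);
translate([630, 627, 0]) mirror([1, 0, 0]) rotate([0, atan2(255, 612), 0]) cube([36, 45, 663]);


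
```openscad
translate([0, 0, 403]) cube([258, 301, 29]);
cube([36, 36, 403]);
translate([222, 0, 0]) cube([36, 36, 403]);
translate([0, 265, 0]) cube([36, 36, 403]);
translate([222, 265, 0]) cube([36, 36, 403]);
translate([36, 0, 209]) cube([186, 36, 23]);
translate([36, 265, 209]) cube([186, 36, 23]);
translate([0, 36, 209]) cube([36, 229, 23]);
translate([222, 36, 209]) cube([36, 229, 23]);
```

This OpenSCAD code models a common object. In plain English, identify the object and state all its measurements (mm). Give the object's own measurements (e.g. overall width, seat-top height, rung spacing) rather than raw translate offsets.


A four-legged stool. The seat is a 258×301×29 mm slab whose top surface is at z = 432 mm; four square legs, each 36×36 mm in cross-section, run from the floor (z = 0) to the underside of the seat, each flush with a corner of the seat. Four stretchers, 36 mm wide and 23 mm tall, connect adjacent legs with their undersides at z = 209 mm, each running between the inner faces of the legs it joins and aligned with the legs' outer faces on the other axis.


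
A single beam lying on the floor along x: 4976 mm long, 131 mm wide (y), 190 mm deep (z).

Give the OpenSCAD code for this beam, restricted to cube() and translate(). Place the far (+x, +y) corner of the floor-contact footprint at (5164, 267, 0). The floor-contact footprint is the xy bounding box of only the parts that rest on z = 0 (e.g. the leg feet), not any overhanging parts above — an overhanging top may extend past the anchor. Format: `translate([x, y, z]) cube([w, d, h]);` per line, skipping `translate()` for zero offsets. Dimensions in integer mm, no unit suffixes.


translate([188, 136, 0]) cube([4976, 131, 190]);


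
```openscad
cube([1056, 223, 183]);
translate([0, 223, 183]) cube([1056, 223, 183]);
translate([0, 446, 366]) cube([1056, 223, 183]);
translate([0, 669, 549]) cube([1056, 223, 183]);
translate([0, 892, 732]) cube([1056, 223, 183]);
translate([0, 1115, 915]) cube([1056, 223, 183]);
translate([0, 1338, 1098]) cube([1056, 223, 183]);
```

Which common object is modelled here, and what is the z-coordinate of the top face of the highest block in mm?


A staircase. The total rise is 1281 mm.

7 identical blocks, each offset up and back from the previous — a staircase. Each step is 183 mm tall and there are 7 of them, so the total rise is 7 × 183 = 1281 mm.


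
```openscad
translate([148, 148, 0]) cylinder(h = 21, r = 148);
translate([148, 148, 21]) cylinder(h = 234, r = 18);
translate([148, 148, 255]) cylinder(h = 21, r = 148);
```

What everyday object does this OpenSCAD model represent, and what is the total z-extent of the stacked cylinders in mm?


A spool. The overall height is 276 mm.

Three coaxial cylinders, large–small–large — a spool. Two 21 mm flanges and a 234 mm core give 21 + 234 + 21 = 276 mm.


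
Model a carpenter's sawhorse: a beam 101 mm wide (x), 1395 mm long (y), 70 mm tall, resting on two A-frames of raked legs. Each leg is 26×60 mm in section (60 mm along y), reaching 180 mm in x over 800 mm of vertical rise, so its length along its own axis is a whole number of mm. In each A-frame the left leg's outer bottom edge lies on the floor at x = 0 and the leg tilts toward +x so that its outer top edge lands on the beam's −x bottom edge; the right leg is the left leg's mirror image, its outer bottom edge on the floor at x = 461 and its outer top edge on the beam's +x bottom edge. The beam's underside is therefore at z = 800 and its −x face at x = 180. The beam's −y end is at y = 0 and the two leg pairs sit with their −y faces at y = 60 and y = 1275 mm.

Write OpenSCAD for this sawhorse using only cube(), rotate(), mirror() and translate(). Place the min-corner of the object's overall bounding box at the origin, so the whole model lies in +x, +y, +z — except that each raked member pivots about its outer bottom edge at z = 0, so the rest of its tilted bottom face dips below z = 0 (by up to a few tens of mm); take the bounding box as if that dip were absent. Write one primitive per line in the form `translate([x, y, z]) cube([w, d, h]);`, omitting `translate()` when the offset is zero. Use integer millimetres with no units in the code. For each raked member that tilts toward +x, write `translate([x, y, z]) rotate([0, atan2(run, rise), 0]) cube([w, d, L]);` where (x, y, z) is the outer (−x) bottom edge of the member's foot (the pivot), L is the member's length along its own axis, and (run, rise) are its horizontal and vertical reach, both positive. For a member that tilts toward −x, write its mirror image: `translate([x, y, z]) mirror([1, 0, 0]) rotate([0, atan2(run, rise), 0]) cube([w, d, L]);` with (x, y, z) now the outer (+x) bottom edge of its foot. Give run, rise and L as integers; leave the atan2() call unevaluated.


translate([180, 0, 800]) cube([101, 1395, 70]);
translate([0, 60, 0]) rotate([0, atan2(180, 800), 0]) cube([26, 60, 820]);
translate([461, 60, 0]) mirror([1, 0, 0]) rotate([0, atan2(180, 800), 0]) cube([26, 60, 820]);
translate([0, 1275, 0]) rotate([0, atan2(180, 800), 0]) cube([26, 60, 820]);
translate([461, 1275, 0]) mirror([1, 0, 0]) rotate([0, atan2(180, 800), 0]) cube([26, 60, 820]);


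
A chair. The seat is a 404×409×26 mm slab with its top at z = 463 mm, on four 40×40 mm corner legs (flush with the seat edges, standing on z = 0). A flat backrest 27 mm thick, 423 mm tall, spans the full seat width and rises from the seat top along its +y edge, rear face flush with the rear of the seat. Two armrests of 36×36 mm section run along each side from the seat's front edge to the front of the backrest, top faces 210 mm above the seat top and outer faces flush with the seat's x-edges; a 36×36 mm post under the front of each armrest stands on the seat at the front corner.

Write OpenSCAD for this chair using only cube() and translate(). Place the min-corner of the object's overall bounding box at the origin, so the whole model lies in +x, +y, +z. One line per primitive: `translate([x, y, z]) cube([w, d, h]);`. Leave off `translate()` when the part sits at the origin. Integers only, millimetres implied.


translate([0, 0, 437]) cube([404, 409, 26]);
cube([40, 40, 437]);
translate([364, 0, 0]) cube([40, 40, 437]);
translate([0, 369, 0]) cube([40, 40, 437]);
translate([364, 369, 0]) cube([40, 40, 437]);
translate([0, 382, 463]) cube([404, 27, 423]);
translate([0, 0, 637]) cube([36, 382, 36]);
translate([368, 0, 637]) cube([36, 382, 36]);
translate([0, 0, 463]) cube([36, 36, 174]);
translate([368, 0, 463]) cube([36, 36, 174]);


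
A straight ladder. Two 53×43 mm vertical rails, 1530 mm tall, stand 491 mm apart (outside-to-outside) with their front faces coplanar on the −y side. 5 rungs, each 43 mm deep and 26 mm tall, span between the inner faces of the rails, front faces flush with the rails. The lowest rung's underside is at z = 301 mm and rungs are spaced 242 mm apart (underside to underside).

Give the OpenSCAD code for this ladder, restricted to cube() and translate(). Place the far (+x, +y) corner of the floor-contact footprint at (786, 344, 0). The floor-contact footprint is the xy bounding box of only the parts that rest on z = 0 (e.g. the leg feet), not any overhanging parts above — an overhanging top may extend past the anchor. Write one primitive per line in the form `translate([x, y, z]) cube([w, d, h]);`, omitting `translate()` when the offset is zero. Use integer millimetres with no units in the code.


// rung span = 491 - 2*53 = 385
// rung[k] z = 301 + k*242
translate([295, 301, 0]) cube([53, 43, 1530]);
translate([733, 301, 0]) cube([53, 43, 1530]);
translate([348, 301, 301]) cube([385, 43, 26]);
translate([348, 301, 543]) cube([385, 43, 26]);
translate([348, 301, 785]) cube([385, 43, 26]);
translate([348, 301, 1027]) cube([385, 43, 26]);
translate([348, 301, 1269]) cube([385, 43, 26]);


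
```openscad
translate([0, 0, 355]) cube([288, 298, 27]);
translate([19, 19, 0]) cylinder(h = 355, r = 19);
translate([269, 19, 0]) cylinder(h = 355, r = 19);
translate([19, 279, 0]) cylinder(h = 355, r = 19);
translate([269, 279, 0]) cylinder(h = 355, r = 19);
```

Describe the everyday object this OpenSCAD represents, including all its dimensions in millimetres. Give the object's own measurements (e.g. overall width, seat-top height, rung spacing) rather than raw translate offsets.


A four-legged stool. The seat is a 288×298×27 mm slab whose top surface is at z = 382 mm; four round legs, each 38 mm in diameter, run from the floor (z = 0) to the underside of the seat, each leg's axis is inset half a diameter from the nearest pair of seat edges (so the leg's bounding box is flush with the corner).


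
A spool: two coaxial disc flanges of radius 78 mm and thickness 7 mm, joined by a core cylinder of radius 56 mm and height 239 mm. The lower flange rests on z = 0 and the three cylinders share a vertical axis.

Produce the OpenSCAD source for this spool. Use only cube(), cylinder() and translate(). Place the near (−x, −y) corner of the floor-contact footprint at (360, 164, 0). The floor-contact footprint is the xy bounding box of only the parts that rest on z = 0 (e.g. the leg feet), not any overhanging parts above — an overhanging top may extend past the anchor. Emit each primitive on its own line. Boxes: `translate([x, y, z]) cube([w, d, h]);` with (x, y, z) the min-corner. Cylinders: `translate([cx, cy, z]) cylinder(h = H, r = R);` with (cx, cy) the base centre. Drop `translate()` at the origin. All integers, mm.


translate([438, 242, 0]) cylinder(h = 7, r = 78);
translate([438, 242, 7]) cylinder(h = 239, r = 56);
translate([438, 242, 246]) cylinder(h = 7, r = 78);


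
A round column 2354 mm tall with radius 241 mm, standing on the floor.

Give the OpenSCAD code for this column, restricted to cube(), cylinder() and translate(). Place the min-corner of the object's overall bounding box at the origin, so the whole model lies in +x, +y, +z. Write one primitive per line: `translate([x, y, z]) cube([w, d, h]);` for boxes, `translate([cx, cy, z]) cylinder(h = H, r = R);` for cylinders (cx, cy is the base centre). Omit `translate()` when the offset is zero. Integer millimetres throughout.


translate([241, 241, 0]) cylinder(h = 2354, r = 241);


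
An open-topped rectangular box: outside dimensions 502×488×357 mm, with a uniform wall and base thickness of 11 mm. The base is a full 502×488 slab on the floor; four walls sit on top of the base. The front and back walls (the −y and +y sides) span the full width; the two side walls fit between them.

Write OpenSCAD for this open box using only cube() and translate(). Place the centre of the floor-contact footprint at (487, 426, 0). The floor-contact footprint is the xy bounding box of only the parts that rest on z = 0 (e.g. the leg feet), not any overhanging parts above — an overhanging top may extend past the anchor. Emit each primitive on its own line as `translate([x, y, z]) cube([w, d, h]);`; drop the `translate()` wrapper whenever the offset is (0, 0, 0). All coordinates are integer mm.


translate([236, 182, 0]) cube([502, 488, 11]);
translate([236, 182, 11]) cube([502, 11, 346]);
translate([236, 659, 11]) cube([502, 11, 346]);
translate([236, 193, 11]) cube([11, 466, 346]);
translate([727, 193, 11]) cube([11, 466, 346]);


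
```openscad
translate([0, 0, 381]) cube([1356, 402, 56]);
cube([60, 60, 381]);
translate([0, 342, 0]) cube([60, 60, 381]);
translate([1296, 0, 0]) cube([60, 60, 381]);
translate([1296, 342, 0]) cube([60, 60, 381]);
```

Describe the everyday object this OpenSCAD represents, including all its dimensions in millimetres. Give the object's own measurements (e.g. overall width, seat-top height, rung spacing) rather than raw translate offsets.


A bench: a 1356×402 mm seat slab, 56 mm thick, top at z = 437 mm, on four 60×60 mm square legs flush with the seat corners and standing on z = 0.


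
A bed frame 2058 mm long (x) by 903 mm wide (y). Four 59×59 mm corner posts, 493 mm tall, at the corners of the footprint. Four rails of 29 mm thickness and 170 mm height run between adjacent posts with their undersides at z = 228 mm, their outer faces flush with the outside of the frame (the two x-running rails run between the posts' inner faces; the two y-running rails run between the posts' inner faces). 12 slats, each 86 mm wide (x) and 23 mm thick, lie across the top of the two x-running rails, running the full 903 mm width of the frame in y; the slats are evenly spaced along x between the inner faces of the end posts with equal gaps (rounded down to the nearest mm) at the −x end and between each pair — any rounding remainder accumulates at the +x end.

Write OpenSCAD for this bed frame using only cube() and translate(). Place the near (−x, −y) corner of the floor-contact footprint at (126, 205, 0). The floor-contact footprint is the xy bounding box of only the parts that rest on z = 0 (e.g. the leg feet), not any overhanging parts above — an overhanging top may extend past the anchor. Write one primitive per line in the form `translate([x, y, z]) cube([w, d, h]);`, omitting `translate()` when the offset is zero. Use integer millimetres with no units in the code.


translate([126, 205, 0]) cube([59, 59, 493]);
translate([126, 1049, 0]) cube([59, 59, 493]);
translate([2125, 205, 0]) cube([59, 59, 493]);
translate([2125, 1049, 0]) cube([59, 59, 493]);
translate([185, 205, 228]) cube([1940, 29, 170]);
translate([185, 1079, 228]) cube([1940, 29, 170]);
translate([126, 264, 228]) cube([29, 785, 170]);
translate([2155, 264, 228]) cube([29, 785, 170]);
translate([254, 205, 398]) cube([86, 903, 23]);
translate([409, 205, 398]) cube([86, 903, 23]);
translate([564, 205, 398]) cube([86, 903, 23]);
translate([719, 205, 398]) cube([86, 903, 23]);
translate([874, 205, 398]) cube([86, 903, 23]);
translate([1029, 205, 398]) cube([86, 903, 23]);
translate([1184, 205, 398]) cube([86, 903, 23]);
translate([1339, 205, 398]) cube([86, 903, 23]);
translate([1494, 205, 398]) cube([86, 903, 23]);
translate([1649, 205, 398]) cube([86, 903, 23]);
translate([1804, 205, 398]) cube([86, 903, 23]);
translate([1959, 205, 398]) cube([86, 903, 23]);


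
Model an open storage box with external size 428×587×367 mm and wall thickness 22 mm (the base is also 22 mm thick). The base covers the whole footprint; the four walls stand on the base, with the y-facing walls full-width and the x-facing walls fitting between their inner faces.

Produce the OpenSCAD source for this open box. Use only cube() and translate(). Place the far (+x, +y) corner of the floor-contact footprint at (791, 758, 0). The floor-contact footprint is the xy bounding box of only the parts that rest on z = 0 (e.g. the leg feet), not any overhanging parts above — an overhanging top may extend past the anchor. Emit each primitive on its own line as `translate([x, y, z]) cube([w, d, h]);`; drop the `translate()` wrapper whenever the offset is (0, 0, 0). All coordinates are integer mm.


translate([363, 171, 0]) cube([428, 587, 22]);
translate([363, 171, 22]) cube([428, 22, 345]);
translate([363, 736, 22]) cube([428, 22, 345]);
translate([363, 193, 22]) cube([22, 543, 345]);
translate([769, 193, 22]) cube([22, 543, 345]);


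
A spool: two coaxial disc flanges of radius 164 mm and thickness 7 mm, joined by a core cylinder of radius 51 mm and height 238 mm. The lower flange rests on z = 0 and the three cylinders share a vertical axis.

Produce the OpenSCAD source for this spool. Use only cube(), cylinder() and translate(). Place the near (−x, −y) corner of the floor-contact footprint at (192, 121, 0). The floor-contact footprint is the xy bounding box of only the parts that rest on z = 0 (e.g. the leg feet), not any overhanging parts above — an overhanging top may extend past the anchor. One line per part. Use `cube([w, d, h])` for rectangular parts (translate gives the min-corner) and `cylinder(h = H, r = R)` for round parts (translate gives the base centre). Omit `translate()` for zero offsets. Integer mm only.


translate([356, 285, 0]) cylinder(h = 7, r = 164);
translate([356, 285, 7]) cylinder(h = 238, r = 51);
translate([356, 285, 245]) cylinder(h = 7, r = 164);


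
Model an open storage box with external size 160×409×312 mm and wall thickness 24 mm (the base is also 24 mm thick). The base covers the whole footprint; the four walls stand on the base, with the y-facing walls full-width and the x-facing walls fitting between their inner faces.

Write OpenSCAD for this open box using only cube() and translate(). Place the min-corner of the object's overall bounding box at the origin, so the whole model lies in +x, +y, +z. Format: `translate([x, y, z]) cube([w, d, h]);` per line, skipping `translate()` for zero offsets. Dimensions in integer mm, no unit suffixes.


cube([160, 409, 24]);
translate([0, 0, 24]) cube([160, 24, 288]);
translate([0, 385, 24]) cube([160, 24, 288]);
translate([0, 24, 24]) cube([24, 361, 288]);
translate([136, 24, 24]) cube([24, 361, 288]);


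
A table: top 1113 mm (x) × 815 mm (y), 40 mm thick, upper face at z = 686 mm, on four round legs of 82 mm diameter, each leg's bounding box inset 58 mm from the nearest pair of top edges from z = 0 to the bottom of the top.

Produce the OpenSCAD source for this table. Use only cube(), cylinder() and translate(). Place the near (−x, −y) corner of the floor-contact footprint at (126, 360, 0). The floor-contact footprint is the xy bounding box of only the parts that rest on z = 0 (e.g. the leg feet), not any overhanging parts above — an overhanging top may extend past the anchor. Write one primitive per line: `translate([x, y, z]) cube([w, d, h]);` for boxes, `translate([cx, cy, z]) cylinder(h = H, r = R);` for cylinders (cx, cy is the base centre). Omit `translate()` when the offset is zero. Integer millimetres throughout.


// leg_h = 686 - 40 = 646
translate([68, 302, 646]) cube([1113, 815, 40]);
translate([167, 401, 0]) cylinder(h = 646, r = 41);
translate([1082, 401, 0]) cylinder(h = 646, r = 41);
translate([167, 1018, 0]) cylinder(h = 646, r = 41);
translate([1082, 1018, 0]) cylinder(h = 646, r = 41);


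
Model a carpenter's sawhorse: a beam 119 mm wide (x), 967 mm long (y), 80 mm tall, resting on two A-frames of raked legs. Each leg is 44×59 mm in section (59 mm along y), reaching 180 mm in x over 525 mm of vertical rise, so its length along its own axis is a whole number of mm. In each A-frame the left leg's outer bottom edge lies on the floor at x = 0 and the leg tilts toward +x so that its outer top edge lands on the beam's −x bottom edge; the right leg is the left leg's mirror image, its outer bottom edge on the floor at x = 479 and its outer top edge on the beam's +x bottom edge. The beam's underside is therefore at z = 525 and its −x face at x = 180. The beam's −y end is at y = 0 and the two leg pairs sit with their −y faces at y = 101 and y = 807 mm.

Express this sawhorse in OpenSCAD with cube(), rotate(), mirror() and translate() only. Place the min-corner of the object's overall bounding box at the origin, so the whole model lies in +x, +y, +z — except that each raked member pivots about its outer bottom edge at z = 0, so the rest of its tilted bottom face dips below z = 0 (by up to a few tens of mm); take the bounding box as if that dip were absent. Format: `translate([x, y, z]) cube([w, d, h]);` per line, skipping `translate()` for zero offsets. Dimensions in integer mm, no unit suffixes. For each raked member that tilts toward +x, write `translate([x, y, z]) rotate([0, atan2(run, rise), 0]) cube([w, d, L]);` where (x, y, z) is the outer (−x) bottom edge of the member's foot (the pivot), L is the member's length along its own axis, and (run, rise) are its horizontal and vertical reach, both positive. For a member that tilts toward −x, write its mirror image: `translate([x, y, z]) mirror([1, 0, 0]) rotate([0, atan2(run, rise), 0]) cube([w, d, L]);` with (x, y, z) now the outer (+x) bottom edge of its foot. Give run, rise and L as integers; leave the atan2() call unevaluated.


translate([180, 0, 525]) cube([119, 967, 80]);
translate([0, 101, 0]) rotate([0, atan2(180, 525), 0]) cube([44, 59, 555]);
translate([479, 101, 0]) mirror([1, 0, 0]) rotate([0, atan2(180, 525), 0]) cube([44, 59, 555]);
translate([0, 807, 0]) rotate([0, atan2(180, 525), 0]) cube([44, 59, 555]);
translate([479, 807, 0]) mirror([1, 0, 0]) rotate([0, atan2(180, 525), 0]) cube([44, 59, 555]);


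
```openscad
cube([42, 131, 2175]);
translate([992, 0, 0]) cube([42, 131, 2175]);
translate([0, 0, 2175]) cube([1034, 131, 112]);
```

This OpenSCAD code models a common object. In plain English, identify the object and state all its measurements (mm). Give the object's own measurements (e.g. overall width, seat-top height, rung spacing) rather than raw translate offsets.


A door frame. The clear opening is 950 mm wide and 2175 mm high. Two 42 mm wide jambs, 131 mm deep, stand either side of the opening from the floor to the top of the opening. A 112 mm thick head sits across the top of both jambs, spanning the full outside width of the frame.


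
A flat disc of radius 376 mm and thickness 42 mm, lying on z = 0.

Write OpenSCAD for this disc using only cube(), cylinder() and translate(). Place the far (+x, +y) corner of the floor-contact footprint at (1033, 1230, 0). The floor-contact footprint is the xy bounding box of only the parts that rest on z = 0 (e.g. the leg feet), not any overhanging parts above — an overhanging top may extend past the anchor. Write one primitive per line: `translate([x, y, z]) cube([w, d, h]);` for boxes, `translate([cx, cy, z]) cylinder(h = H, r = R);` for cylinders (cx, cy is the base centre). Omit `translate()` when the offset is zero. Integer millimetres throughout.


translate([657, 854, 0]) cylinder(h = 42, r = 376);


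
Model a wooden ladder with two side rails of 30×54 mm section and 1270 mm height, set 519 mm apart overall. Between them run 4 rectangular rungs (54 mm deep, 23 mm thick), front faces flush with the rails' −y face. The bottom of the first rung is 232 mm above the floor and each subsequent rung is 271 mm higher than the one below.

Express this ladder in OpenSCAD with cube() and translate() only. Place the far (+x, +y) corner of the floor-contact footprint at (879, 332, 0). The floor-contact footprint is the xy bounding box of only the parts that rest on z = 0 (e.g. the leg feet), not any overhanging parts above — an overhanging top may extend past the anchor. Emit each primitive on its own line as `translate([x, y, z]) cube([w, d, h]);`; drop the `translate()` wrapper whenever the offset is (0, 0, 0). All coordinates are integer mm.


translate([360, 278, 0]) cube([30, 54, 1270]);
translate([849, 278, 0]) cube([30, 54, 1270]);
translate([390, 278, 232]) cube([459, 54, 23]);
translate([390, 278, 503]) cube([459, 54, 23]);
translate([390, 278, 774]) cube([459, 54, 23]);
translate([390, 278, 1045]) cube([459, 54, 23]);


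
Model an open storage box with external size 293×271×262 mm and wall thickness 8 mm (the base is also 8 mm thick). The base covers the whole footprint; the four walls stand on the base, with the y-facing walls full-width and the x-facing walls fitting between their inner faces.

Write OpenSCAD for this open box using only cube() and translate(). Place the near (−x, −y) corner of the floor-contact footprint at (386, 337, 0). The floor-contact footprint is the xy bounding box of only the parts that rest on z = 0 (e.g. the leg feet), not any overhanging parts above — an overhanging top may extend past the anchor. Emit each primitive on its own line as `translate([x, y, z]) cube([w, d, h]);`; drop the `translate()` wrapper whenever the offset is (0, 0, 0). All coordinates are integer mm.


translate([386, 337, 0]) cube([293, 271, 8]);
translate([386, 337, 8]) cube([293, 8, 254]);
translate([386, 600, 8]) cube([293, 8, 254]);
translate([386, 345, 8]) cube([8, 255, 254]);
translate([671, 345, 8]) cube([8, 255, 254]);


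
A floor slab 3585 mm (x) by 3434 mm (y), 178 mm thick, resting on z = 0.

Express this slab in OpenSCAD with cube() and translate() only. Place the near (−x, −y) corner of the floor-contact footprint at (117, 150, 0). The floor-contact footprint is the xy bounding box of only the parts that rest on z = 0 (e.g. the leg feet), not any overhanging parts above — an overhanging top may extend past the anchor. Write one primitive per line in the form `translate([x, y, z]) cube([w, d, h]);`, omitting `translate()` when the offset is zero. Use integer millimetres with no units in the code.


translate([117, 150, 0]) cube([3585, 3434, 178]);


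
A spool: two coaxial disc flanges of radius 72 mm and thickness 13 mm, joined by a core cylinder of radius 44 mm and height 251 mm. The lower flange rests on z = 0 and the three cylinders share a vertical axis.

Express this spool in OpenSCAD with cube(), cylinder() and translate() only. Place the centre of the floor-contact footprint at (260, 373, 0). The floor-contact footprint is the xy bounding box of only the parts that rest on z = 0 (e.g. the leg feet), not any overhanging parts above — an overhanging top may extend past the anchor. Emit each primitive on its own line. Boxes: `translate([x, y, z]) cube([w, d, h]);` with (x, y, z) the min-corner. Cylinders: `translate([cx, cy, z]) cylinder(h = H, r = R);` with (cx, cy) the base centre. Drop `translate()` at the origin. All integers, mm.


translate([260, 373, 0]) cylinder(h = 13, r = 72);
translate([260, 373, 13]) cylinder(h = 251, r = 44);
translate([260, 373, 264]) cylinder(h = 13, r = 72);


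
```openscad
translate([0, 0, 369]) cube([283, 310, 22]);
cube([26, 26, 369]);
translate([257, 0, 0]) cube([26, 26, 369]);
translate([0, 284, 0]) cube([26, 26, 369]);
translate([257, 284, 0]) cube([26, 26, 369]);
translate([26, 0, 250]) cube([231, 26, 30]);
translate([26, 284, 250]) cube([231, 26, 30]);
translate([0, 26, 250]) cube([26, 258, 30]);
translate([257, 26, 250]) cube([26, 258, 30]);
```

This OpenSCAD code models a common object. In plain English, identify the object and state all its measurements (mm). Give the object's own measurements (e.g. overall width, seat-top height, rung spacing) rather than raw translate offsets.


A simple wooden stool: a rectangular seat 283 mm (x) by 310 mm (y), 22 mm thick, top face at z = 391 mm, on four square legs, each 26×26 mm in cross-section. The legs rest on z = 0, each flush with a corner of the seat. Four stretchers, 26 mm wide and 30 mm tall, connect adjacent legs with their undersides at z = 250 mm, each running between the inner faces of the legs it joins and aligned with the legs' outer faces on the other axis.


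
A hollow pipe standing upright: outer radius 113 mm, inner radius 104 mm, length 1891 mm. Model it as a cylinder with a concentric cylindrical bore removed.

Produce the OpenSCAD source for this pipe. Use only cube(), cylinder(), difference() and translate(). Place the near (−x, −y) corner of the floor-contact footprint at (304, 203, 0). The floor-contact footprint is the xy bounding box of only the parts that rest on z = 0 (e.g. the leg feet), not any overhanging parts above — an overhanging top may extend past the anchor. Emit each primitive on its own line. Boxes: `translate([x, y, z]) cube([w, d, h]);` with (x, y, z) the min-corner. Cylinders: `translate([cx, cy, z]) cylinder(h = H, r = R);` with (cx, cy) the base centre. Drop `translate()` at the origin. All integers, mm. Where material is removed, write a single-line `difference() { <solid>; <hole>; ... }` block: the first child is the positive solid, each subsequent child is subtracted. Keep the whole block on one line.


difference() { translate([417, 316, 0]) cylinder(h = 1891, r = 113); translate([417, 316, 0]) cylinder(h = 1891, r = 104); }
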